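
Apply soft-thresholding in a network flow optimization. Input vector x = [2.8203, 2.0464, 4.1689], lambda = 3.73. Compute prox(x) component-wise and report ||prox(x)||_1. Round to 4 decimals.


Soft-thresholding with lambda = 3.73:
prox(2.8203) = sign(2.8203)*max(|2.8203| - 3.73, 0) = 0.0
prox(2.0464) = sign(2.0464)*max(|2.0464| - 3.73, 0) = 0.0
prox(4.1689) = sign(4.1689)*max(|4.1689| - 3.73, 0) = 0.4389
prox(x) = [0.0, 0.0, 0.4389]
||prox(x)||_1 = 0.0 + 0.0 + 0.4389 = 0.4389


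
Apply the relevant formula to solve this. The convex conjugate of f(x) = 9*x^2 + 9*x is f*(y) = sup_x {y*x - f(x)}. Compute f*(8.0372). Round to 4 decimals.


f*(y) = sup_x {y*x - a*x^2 - b*x} = sup_x {(y-b)*x - a*x^2}
FOC: (y - b) - 2a*x = 0 => x* = (y - b)/(2a)
x* = (8.0372 - 9)/(2*9) = -0.0535
f*(8.0372) = (y-b)^2/(4a) = (8.0372 - 9)^2/(4*9)
= 0.927/36 = 0.0257


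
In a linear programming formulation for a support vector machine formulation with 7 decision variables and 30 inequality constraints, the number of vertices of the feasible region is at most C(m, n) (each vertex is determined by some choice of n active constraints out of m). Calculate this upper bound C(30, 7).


Each vertex corresponds to some choice of n active constraints out of m, so the number of vertices is at most C(m, n) = m! / (n!(m-n)!).
m = 30, n = 7
Numerator: 30 * 29 * 28 * 27 * 26 * 25 * 24
Denominator: 7! = 5040
C(30, 7) = 2035800


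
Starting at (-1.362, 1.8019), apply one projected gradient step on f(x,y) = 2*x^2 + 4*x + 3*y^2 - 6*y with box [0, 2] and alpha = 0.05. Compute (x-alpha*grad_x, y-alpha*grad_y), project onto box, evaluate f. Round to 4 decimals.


Step 1: Compute gradient at (-1.362, 1.8019).
grad_x = 2*2*-1.362 + 4 = -1.448
grad_y = 2*3*1.8019 - 6 = 4.8114
Step 2: Gradient step.
x_raw = -1.362 - 0.05*-1.448 = -1.2896
y_raw = 1.8019 - 0.05*4.8114 = 1.5613
Step 3: Project onto [0, 2].
x_proj = clip(-1.2896) = 0.0
y_proj = clip(1.5613) = 1.5613
Step 4: Evaluate f.
f(0.0, 1.5613) = -2.0547


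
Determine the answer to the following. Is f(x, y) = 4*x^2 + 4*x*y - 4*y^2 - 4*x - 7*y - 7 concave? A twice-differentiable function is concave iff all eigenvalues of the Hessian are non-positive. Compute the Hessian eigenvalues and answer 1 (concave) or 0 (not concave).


The Hessian of f(x,y) = 4*x^2 + 4*x*y - 4*y^2 - 4*x - 7*y - 7 is:
H = [[8, 4], [4, -8]]
Trace = 8 - 8 = 0
Determinant = 8*-8 - (4)^2 = -80
Discriminant = (0)^2 - 4*-80 = 320.0
Eigenvalues: lambda_1 = -8.9443, lambda_2 = 8.9443
The function is not concave.

0


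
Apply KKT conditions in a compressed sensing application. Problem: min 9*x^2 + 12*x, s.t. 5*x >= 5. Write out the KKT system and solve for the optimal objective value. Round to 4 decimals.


Step 1: Try lambda = 0 (constraint inactive).
x_unc = -12/(2*9) = -0.6667
Check: 5*-0.6667 = -3.3335 < 5 -- violated!
Step 2: Constraint must be active: 5*x = 5
x* = 5/5 = 1.0
lambda = (2*9*1.0 + 12)/5 = 6.0
Step 3: Compute optimal value.
f(x*) = 9*1.0^2 + 12*1.0 = 21.0


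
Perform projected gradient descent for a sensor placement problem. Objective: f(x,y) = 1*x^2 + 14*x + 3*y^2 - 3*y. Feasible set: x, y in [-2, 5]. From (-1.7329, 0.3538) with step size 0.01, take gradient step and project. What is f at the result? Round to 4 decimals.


Step 1: Compute gradient at (-1.7329, 0.3538).
grad_x = 2*1*-1.7329 + 14 = 10.5342
grad_y = 2*3*0.3538 - 3 = -0.8772
Step 2: Gradient step.
x_raw = -1.7329 - 0.01*10.5342 = -1.8382
y_raw = 0.3538 - 0.01*-0.8772 = 0.3626
Step 3: Project onto [-2, 5].
x_proj = clip(-1.8382) = -1.8382
y_proj = clip(0.3626) = 0.3626
Step 4: Evaluate f.
f(-1.8382, 0.3626) = -23.0496


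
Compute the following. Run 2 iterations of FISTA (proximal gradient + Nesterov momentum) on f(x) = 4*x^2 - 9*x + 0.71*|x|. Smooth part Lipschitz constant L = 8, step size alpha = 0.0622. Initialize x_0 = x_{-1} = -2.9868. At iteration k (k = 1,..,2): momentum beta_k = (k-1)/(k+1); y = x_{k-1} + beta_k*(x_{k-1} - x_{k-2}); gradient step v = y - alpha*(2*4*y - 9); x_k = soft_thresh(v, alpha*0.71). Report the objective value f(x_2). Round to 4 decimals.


FISTA on f(x) = 4*x^2 - 9*x + 0.71*|x|
L = 8, alpha = 0.0622
Iteration 1: beta = 0.0, y = -2.9868 + 0.0*(-2.9868 + 2.9868) = -2.9868
  grad(y) = -32.8944, v = y - alpha*grad = -0.9408
  prox(v) = soft_thresh(-0.9408, 0.0442) = -0.8966
Iteration 2: beta = 0.3333, y = -0.8966 + 0.3333*(-0.8966 + 2.9868) = -0.1999
  grad(y) = -10.599, v = y - alpha*grad = 0.4594
  prox(v) = soft_thresh(0.4594, 0.0442) = 0.4152
f(x_2) = 4*0.4152^2 - 9*0.4152 + 0.71*|0.4152| = -2.7525


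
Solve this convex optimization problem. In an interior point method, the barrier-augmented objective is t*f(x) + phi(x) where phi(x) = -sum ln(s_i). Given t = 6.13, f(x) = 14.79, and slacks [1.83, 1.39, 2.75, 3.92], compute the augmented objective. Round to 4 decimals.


Step 1: Compute log-barrier.
ln values: [0.6043, 0.3293, 1.0116, 1.3661]
phi = -(0.6043 + 0.3293 + 1.0116 + 1.3661) = -3.3113
Step 2: Compute augmented objective.
t*f(x) = 6.13*14.79 = 90.6627
Total = 90.6627 - 3.3113 = 87.3514


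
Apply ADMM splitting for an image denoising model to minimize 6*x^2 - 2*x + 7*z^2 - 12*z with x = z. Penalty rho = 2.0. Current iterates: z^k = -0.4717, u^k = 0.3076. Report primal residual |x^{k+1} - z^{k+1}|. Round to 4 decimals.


ADMM iteration with rho = 2.0, z^k = -0.4717, u^k = 0.3076
Step 1: x-update.
Minimize 6*x^2 - 2*x + (2.0/2)*(x + 0.4717 + 0.3076)^2
FOC: (2*6 + 2.0)*x = 2 + 2.0*(-0.4717 - 0.3076)
x^{k+1} = 0.0315
Step 2: z-update.
Minimize 7*z^2 - 12*z + (2.0/2)*(0.0315 - z + 0.3076)^2
FOC: (2*7 + 2.0)*z = 12 + 2.0*(0.0315 + 0.3076)
z^{k+1} = 0.7924
Step 3: u-update.
u^{k+1} = 0.3076 + 0.0315 - 0.7924 = -0.4533
Step 4: Primal residual = |0.0315 - 0.7924| = 0.7609


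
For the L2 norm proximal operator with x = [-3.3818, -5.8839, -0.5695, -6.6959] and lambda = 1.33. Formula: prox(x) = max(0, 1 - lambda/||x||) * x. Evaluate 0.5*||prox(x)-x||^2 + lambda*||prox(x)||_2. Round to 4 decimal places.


Step 1: Compute ||x||.
||x|| = 9.5507
Step 2: Compute scaling factor.
scale = max(0, 1 - 1.33/9.5507) = 0.8607
Step 3: prox(x) = [-2.9109, -5.0645, -0.4902, -5.7635]
||prox(x)|| = 8.2207
Step 4: Proximal objective.
0.5*||prox-x||^2 = 0.8845
lambda*||prox|| = 10.9335
Total = 11.818


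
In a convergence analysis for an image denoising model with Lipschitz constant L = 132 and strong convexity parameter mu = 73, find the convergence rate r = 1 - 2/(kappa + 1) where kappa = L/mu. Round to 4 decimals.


Step 1: Compute the condition number.
kappa = L/mu = 132/73 = 1.8082
Step 2: Compute the convergence rate.
r = 1 - 2/(kappa + 1) = 1 - 2*mu/(L + mu) = (L - mu)/(L + mu) = 59/205 = 0.2878


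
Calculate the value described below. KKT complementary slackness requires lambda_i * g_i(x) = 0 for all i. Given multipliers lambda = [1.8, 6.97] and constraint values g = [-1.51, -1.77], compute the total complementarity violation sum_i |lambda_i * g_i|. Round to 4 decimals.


KKT complementary slackness check:
lambda_1 * g_1 = 1.8 * -1.51 = -2.718
lambda_2 * g_2 = 6.97 * -1.77 = -12.3369
Total violation = 2.718 + 12.3369 = 15.0549


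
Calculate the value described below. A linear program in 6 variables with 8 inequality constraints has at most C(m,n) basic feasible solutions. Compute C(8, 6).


Each vertex corresponds to some choice of n active constraints out of m, so the number of vertices is at most C(m, n) = m! / (n!(m-n)!).
m = 8, n = 6
Numerator: 8 * 7 * 6 * 5 * 4 * 3
Denominator: 6! = 720
C(8, 6) = 28


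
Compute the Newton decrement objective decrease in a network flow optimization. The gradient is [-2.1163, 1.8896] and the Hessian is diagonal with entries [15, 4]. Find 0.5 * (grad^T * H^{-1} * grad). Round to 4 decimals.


Step 1: H is diagonal, so H^(-1) * g = [-0.1411, 0.4724].
Step 2: g^T H^(-1) g = sum_i g_i^2 / H_ii
  = (-2.1163)^2/15 + (1.8896)^2/4
  = 0.2986 + 0.8926 = 1.1912
Step 3: Objective decrease = 0.5 * g^T H^(-1) g = 0.5956


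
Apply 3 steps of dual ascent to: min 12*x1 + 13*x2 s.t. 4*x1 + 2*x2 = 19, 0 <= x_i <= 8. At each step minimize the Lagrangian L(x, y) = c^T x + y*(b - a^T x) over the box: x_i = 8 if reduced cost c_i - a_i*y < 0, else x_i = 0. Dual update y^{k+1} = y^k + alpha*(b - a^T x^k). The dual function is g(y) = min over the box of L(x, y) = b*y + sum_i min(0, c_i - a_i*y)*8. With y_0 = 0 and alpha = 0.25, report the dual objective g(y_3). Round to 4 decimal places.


Dual ascent for LP: min 12*x1 + 13*x2, 4*x1 + 2*x2 = 19, 0 <= x_i <= 8
Step 1: y^k = 0.0, reduced costs: (12.0, 13.0)
  x^k = (0.0, 0.0), subgradient = b - a^T x = 19.0
  y^{k+1} = 0.0 + 0.25*19.0 = 4.75
Step 2: y^k = 4.75, reduced costs: (-7.0, 3.5)
  x^k = (8.0, 0.0), subgradient = b - a^T x = -13.0
  y^{k+1} = 4.75 + 0.25*-13.0 = 1.5
Step 3: y^k = 1.5, reduced costs: (6.0, 10.0)
  x^k = (0.0, 0.0), subgradient = b - a^T x = 19.0
  y^{k+1} = 1.5 + 0.25*19.0 = 6.25
Dual objective at y_3 = 6.25: reduced costs (-13.0, 0.5), box minimizer x = (8.0, 0.0)
g(y_3) = b*y + (c1 - a1*y)*x1 + (c2 - a2*y)*x2 = 19*6.25 + (-13.0)*8.0 + 0.5*0.0 = 118.75 - 104.0 + 0.0 = 14.75


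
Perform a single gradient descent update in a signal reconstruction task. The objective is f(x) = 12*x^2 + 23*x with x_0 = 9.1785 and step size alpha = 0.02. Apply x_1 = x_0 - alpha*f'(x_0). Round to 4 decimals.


We compute the gradient at x_0 and apply the update.
f'(x) = 24*x + 23
f'(9.1785) = 24*9.1785 + 23 = 243.284
x_1 = 9.1785 - 0.02*243.284 = 4.3128


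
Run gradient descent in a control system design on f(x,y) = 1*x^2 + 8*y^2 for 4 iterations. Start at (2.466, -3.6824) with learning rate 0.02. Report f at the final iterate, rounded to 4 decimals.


Gradient descent on f(x,y) = 1*x^2 + 8*y^2.
Starting point: (2.466, -3.6824), alpha = 0.02
Step 1: grad_x = 2*1*2.466 = 4.932, grad_y = 2*8*-3.6824 = -58.9184
  x_1 = 2.466 - 0.02*4.932 = 2.3674
  y_1 = -3.6824 - 0.02*-58.9184 = -2.504
Step 2: grad_x = 2*1*2.3674 = 4.7347, grad_y = 2*8*-2.504 = -40.0645
  x_2 = 2.3674 - 0.02*4.7347 = 2.2727
  y_2 = -2.504 - 0.02*-40.0645 = -1.7027
Step 3: grad_x = 2*1*2.2727 = 4.5453, grad_y = 2*8*-1.7027 = -27.2439
  x_3 = 2.2727 - 0.02*4.5453 = 2.1818
  y_3 = -1.7027 - 0.02*-27.2439 = -1.1579
Step 4: grad_x = 2*1*2.1818 = 4.3635, grad_y = 2*8*-1.1579 = -18.5258
  x_4 = 2.1818 - 0.02*4.3635 = 2.0945
  y_4 = -1.1579 - 0.02*-18.5258 = -0.7873
f(2.0945, -0.7873) = 1*2.0945^2 + 8*(-0.7873)^2 = 9.3462


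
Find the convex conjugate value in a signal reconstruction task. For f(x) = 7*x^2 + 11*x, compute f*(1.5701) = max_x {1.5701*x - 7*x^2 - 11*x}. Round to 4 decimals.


f*(y) = sup_x {y*x - a*x^2 - b*x} = sup_x {(y-b)*x - a*x^2}
FOC: (y - b) - 2a*x = 0 => x* = (y - b)/(2a)
x* = (1.5701 - 11)/(2*7) = -0.6736
f*(1.5701) = (y-b)^2/(4a) = (1.5701 - 11)^2/(4*7)
= 88.923/28 = 3.1758


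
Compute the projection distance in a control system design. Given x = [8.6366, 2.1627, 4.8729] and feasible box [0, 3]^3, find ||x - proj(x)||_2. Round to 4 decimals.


Project each component onto [0, 3].
clip(8.6366) = 3.0, clip(2.1627) = 2.1627, clip(4.8729) = 3.0
Projection = [3.0, 2.1627, 3.0]
Squared diffs: [31.7713, 0.0, 3.5078]
Distance = sqrt(35.2791) = 5.9396


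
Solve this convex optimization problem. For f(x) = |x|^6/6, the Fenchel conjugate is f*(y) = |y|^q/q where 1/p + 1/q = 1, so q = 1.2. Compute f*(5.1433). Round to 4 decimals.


The conjugate exponent q satisfies 1/p + 1/q = 1.
p = 6, so q = 6/(6 - 1) = 1.2
|y|^q = 5.1433^1.2 = 7.1366
f*(5.1433) = 7.1366 / 1.2 = 5.9472


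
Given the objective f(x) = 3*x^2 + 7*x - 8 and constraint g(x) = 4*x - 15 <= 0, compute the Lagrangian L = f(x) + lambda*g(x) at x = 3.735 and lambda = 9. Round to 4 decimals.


Step 1: Evaluate f(x).
f(3.735) = 3*3.735^2 + 7*3.735 - 8 = 59.9957
Step 2: Evaluate g(x).
g(3.735) = 4*3.735 - 15 = -0.06
Step 3: Compute Lagrangian.
L = 59.9957 + 9*-0.06 = 59.4557


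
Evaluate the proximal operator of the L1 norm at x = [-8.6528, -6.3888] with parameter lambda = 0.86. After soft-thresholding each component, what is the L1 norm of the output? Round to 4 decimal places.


Soft-thresholding with lambda = 0.86:
prox(-8.6528) = sign(-8.6528)*max(|-8.6528| - 0.86, 0) = -7.7928
prox(-6.3888) = sign(-6.3888)*max(|-6.3888| - 0.86, 0) = -5.5288
prox(x) = [-7.7928, -5.5288]
||prox(x)||_1 = 7.7928 + 5.5288 = 13.3216


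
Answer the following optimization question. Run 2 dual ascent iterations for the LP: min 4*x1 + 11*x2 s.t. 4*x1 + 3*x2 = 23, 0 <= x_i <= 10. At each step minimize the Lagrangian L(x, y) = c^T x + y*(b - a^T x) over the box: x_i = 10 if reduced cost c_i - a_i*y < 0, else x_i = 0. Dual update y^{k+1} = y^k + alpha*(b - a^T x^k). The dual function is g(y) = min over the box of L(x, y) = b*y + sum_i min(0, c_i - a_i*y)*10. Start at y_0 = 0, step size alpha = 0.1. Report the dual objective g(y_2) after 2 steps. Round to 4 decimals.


Dual ascent for LP: min 4*x1 + 11*x2, 4*x1 + 3*x2 = 23, 0 <= x_i <= 10
Step 1: y^k = 0.0, reduced costs: (4.0, 11.0)
  x^k = (0.0, 0.0), subgradient = b - a^T x = 23.0
  y^{k+1} = 0.0 + 0.1*23.0 = 2.3
Step 2: y^k = 2.3, reduced costs: (-5.2, 4.1)
  x^k = (10.0, 0.0), subgradient = b - a^T x = -17.0
  y^{k+1} = 2.3 + 0.1*-17.0 = 0.6
Dual objective at y_2 = 0.6: reduced costs (1.6, 9.2), box minimizer x = (0.0, 0.0)
g(y_2) = b*y + (c1 - a1*y)*x1 + (c2 - a2*y)*x2 = 23*0.6 + 1.6*0.0 + 9.2*0.0 = 13.8 + 0.0 + 0.0 = 13.8


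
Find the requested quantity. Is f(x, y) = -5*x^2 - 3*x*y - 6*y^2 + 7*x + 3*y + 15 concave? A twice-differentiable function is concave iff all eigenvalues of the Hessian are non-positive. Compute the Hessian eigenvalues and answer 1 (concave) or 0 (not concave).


The Hessian of f(x,y) = -5*x^2 - 3*x*y - 6*y^2 + 7*x + 3*y + 15 is:
H = [[-10, -3], [-3, -12]]
Trace = -10 - 12 = -22
Determinant = -10*-12 - (-3)^2 = 111
Discriminant = (-22)^2 - 4*111 = 40.0
Eigenvalues: lambda_1 = -14.1623, lambda_2 = -7.8377
The function is concave.

1


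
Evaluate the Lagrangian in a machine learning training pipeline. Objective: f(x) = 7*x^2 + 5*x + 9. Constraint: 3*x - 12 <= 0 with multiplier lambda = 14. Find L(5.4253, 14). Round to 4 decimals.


Step 1: Evaluate f(x).
f(5.4253) = 7*5.4253^2 + 5*5.4253 + 9 = 242.1637
Step 2: Evaluate g(x).
g(5.4253) = 3*5.4253 - 12 = 4.2759
Step 3: Compute Lagrangian.
L = 242.1637 + 14*4.2759 = 302.0263


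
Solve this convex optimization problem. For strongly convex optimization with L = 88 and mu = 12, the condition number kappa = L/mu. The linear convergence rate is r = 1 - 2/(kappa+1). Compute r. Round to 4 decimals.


Step 1: Compute the condition number.
kappa = L/mu = 88/12 = 7.3333
Step 2: Compute the convergence rate.
r = 1 - 2/(kappa + 1) = 1 - 2*mu/(L + mu) = (L - mu)/(L + mu) = 76/100 = 0.76


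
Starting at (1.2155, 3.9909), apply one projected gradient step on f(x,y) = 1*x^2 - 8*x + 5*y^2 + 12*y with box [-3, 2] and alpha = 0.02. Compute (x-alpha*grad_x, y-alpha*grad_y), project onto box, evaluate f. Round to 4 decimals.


Step 1: Compute gradient at (1.2155, 3.9909).
grad_x = 2*1*1.2155 - 8 = -5.569
grad_y = 2*5*3.9909 + 12 = 51.909
Step 2: Gradient step.
x_raw = 1.2155 - 0.02*-5.569 = 1.3269
y_raw = 3.9909 - 0.02*51.909 = 2.9527
Step 3: Project onto [-3, 2].
x_proj = clip(1.3269) = 1.3269
y_proj = clip(2.9527) = 2.0
Step 4: Evaluate f.
f(1.3269, 2.0) = 35.1456


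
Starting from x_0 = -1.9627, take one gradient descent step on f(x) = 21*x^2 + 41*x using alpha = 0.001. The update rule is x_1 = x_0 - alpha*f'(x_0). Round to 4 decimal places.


We compute the gradient at x_0 and apply the update.
f'(x) = 42*x + 41
f'(-1.9627) = 42*-1.9627 + 41 = -41.4334
x_1 = -1.9627 - 0.001*-41.4334 = -1.9213


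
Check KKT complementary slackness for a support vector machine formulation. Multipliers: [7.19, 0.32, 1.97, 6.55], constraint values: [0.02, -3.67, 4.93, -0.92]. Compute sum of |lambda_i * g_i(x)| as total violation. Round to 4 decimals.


KKT complementary slackness check:
lambda_1 * g_1 = 7.19 * 0.02 = 0.1438
lambda_2 * g_2 = 0.32 * -3.67 = -1.1744
lambda_3 * g_3 = 1.97 * 4.93 = 9.7121
lambda_4 * g_4 = 6.55 * -0.92 = -6.026
Total violation = 0.1438 + 1.1744 + 9.7121 + 6.026 = 17.0563


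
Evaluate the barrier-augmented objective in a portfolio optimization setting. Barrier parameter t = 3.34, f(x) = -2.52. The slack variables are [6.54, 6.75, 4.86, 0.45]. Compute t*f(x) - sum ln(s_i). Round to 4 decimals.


Step 1: Compute log-barrier.
ln values: [1.8779, 1.9095, 1.581, -0.7985]
phi = -(1.8779 + 1.9095 + 1.581 - 0.7985) = -4.57
Step 2: Compute augmented objective.
t*f(x) = 3.34*-2.52 = -8.4168
Total = -8.4168 - 4.57 = -12.9868


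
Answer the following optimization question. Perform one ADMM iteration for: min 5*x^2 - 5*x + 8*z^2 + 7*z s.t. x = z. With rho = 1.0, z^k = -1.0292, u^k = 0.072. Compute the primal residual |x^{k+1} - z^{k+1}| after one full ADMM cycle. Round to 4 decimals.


ADMM iteration with rho = 1.0, z^k = -1.0292, u^k = 0.072
Step 1: x-update.
Minimize 5*x^2 - 5*x + (1.0/2)*(x + 1.0292 + 0.072)^2
FOC: (2*5 + 1.0)*x = 5 + 1.0*(-1.0292 - 0.072)
x^{k+1} = 0.3544
Step 2: z-update.
Minimize 8*z^2 + 7*z + (1.0/2)*(0.3544 - z + 0.072)^2
FOC: (2*8 + 1.0)*z = -7 + 1.0*(0.3544 + 0.072)
z^{k+1} = -0.3867
Step 3: u-update.
u^{k+1} = 0.072 + 0.3544 + 0.3867 = 0.8131
Step 4: Primal residual = |0.3544 + 0.3867| = 0.7411


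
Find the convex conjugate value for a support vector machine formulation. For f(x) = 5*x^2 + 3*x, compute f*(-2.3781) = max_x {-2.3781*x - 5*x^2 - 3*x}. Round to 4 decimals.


f*(y) = sup_x {y*x - a*x^2 - b*x} = sup_x {(y-b)*x - a*x^2}
FOC: (y - b) - 2a*x = 0 => x* = (y - b)/(2a)
x* = (-2.3781 - 3)/(2*5) = -0.5378
f*(-2.3781) = (y-b)^2/(4a) = (-2.3781 - 3)^2/(4*5)
= 28.924/20 = 1.4462


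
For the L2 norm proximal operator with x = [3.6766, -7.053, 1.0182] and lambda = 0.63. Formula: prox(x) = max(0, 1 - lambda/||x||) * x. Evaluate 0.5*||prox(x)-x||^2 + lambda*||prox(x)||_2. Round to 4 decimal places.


Step 1: Compute ||x||.
||x|| = 8.0187
Step 2: Compute scaling factor.
scale = max(0, 1 - 0.63/8.0187) = 0.9214
Step 3: prox(x) = [3.3877, -6.4989, 0.9382]
||prox(x)|| = 7.3887
Step 4: Proximal objective.
0.5*||prox-x||^2 = 0.1985
lambda*||prox|| = 4.6549
Total = 4.8533


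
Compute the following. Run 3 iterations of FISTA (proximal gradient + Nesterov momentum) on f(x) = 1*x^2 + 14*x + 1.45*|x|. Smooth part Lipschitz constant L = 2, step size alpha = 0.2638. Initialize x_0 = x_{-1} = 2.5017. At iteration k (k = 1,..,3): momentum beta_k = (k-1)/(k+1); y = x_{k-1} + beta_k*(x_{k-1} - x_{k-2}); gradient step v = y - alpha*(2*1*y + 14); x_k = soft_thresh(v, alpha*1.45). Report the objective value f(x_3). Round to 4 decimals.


FISTA on f(x) = 1*x^2 + 14*x + 1.45*|x|
L = 2, alpha = 0.2638
Iteration 1: beta = 0.0, y = 2.5017 + 0.0*(2.5017 - 2.5017) = 2.5017
  grad(y) = 19.0034, v = y - alpha*grad = -2.5114
  prox(v) = soft_thresh(-2.5114, 0.3825) = -2.1289
Iteration 2: beta = 0.3333, y = -2.1289 + 0.3333*(-2.1289 - 2.5017) = -3.6724
  grad(y) = 6.6552, v = y - alpha*grad = -5.428
  prox(v) = soft_thresh(-5.428, 0.3825) = -5.0455
Iteration 3: beta = 0.5, y = -5.0455 + 0.5*(-5.0455 + 2.1289) = -6.5039
  grad(y) = 0.9923, v = y - alpha*grad = -6.7656
  prox(v) = soft_thresh(-6.7656, 0.3825) = -6.3831
f(x_3) = 1*(-6.3831)^2 + 14*(-6.3831) + 1.45*|-6.3831| = -39.3639


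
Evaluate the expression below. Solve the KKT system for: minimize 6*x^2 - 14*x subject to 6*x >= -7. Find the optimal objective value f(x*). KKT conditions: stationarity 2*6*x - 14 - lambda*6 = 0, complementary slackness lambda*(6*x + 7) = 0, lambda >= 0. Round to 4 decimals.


Step 1: Try lambda = 0 (constraint inactive).
Stationarity: 2*6*x - 14 = 0
x* = 14/(2*6) = 7/6 = 1.1667 (rounded; the exact value 7/6 is used below)
Check constraint: 6*1.1667 = 7.0002 >= -7 -- satisfied.
Step 2: Compute optimal value.
f(x*) = 6*(7/6)^2 - 14*(7/6) = -8.1667


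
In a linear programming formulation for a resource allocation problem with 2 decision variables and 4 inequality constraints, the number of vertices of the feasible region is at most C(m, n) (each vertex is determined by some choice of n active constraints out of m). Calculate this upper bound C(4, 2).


Each vertex corresponds to some choice of n active constraints out of m, so the number of vertices is at most C(m, n) = m! / (n!(m-n)!).
m = 4, n = 2
Numerator: 4 * 3
Denominator: 2! = 2
C(4, 2) = 6


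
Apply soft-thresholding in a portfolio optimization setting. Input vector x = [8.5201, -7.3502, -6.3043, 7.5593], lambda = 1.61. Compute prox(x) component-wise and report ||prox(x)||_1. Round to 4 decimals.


Soft-thresholding with lambda = 1.61:
prox(8.5201) = sign(8.5201)*max(|8.5201| - 1.61, 0) = 6.9101
prox(-7.3502) = sign(-7.3502)*max(|-7.3502| - 1.61, 0) = -5.7402
prox(-6.3043) = sign(-6.3043)*max(|-6.3043| - 1.61, 0) = -4.6943
prox(7.5593) = sign(7.5593)*max(|7.5593| - 1.61, 0) = 5.9493
prox(x) = [6.9101, -5.7402, -4.6943, 5.9493]
||prox(x)||_1 = 6.9101 + 5.7402 + 4.6943 + 5.9493 = 23.2939


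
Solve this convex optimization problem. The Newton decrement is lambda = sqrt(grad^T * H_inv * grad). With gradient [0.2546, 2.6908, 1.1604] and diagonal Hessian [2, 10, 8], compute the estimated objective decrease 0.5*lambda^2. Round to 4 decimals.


Step 1: H is diagonal, so H^(-1) * g = [0.1273, 0.2691, 0.1451].
Step 2: g^T H^(-1) g = sum_i g_i^2 / H_ii
  = (0.2546)^2/2 + (2.6908)^2/10 + (1.1604)^2/8
  = 0.0324 + 0.724 + 0.1683 = 0.9248
Step 3: Objective decrease = 0.5 * g^T H^(-1) g = 0.4624


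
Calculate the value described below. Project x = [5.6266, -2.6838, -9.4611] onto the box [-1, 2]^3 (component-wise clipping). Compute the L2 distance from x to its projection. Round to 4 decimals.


Project each component onto [-1, 2].
clip(5.6266) = 2.0, clip(-2.6838) = -1.0, clip(-9.4611) = -1.0
Projection = [2.0, -1.0, -1.0]
Squared diffs: [13.1522, 2.8352, 71.5902]
Distance = sqrt(87.5776) = 9.3583


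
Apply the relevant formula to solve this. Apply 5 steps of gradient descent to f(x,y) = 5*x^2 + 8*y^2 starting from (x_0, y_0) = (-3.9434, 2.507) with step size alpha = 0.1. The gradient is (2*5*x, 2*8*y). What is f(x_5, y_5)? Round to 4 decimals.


Gradient descent on f(x,y) = 5*x^2 + 8*y^2.
Starting point: (-3.9434, 2.507), alpha = 0.1
Step 1: grad_x = 2*5*-3.9434 = -39.434, grad_y = 2*8*2.507 = 40.112
  x_1 = -3.9434 - 0.1*-39.434 = 0.0
  y_1 = 2.507 - 0.1*40.112 = -1.5042
Step 2: grad_x = 2*5*0.0 = 0.0, grad_y = 2*8*-1.5042 = -24.0672
  x_2 = 0.0 - 0.1*0.0 = 0.0
  y_2 = -1.5042 - 0.1*-24.0672 = 0.9025
Step 3: grad_x = 2*5*0.0 = 0.0, grad_y = 2*8*0.9025 = 14.4403
  x_3 = 0.0 - 0.1*0.0 = 0.0
  y_3 = 0.9025 - 0.1*14.4403 = -0.5415
Step 4: grad_x = 2*5*0.0 = 0.0, grad_y = 2*8*-0.5415 = -8.6642
  x_4 = 0.0 - 0.1*0.0 = 0.0
  y_4 = -0.5415 - 0.1*-8.6642 = 0.3249
Step 5: grad_x = 2*5*0.0 = 0.0, grad_y = 2*8*0.3249 = 5.1985
  x_5 = 0.0 - 0.1*0.0 = 0.0
  y_5 = 0.3249 - 0.1*5.1985 = -0.1949
f(0.0, -0.1949) = 5*0.0^2 + 8*(-0.1949)^2 = 0.304


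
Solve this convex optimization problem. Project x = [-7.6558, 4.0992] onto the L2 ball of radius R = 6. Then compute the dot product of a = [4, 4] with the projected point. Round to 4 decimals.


Step 1: Compute ||x|| (intermediates to 6 decimals).
||x|| = sqrt((-7.6558)^2 + 4.0992^2) = 8.684165
Step 2: Project.
Since ||x|| > R, scale = R/||x|| = 6/8.684165 = 0.690913, proj(x) = scale * x
proj(x) = [-5.289492, 2.832191]
Step 3: Dot product.
a^T * proj(x) = 4*(-5.289492) + 4*2.832191 = -9.8292


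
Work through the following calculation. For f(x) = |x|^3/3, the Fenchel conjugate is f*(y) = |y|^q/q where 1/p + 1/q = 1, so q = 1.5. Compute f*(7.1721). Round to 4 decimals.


The conjugate exponent q satisfies 1/p + 1/q = 1.
p = 3, so q = 3/(3 - 1) = 1.5
|y|^q = 7.1721^1.5 = 19.2074
f*(7.1721) = 19.2074 / 1.5 = 12.805


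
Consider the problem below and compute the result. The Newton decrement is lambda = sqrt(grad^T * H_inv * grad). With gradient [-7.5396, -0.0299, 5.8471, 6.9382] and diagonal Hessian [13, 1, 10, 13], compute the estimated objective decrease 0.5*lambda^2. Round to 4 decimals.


Step 1: H is diagonal, so H^(-1) * g = [-0.58, -0.0299, 0.5847, 0.5337].
Step 2: g^T H^(-1) g = sum_i g_i^2 / H_ii
  = (-7.5396)^2/13 + (-0.0299)^2/1 + (5.8471)^2/10 + (6.9382)^2/13
  = 4.3727 + 0.0009 + 3.4189 + 3.703 = 11.4955
Step 3: Objective decrease = 0.5 * g^T H^(-1) g = 5.7477


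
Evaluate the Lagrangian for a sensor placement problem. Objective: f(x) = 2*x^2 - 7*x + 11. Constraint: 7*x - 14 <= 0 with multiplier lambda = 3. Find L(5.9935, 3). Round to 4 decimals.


Step 1: Evaluate f(x).
f(5.9935) = 2*5.9935^2 - 7*5.9935 + 11 = 40.8896
Step 2: Evaluate g(x).
g(5.9935) = 7*5.9935 - 14 = 27.9545
Step 3: Compute Lagrangian.
L = 40.8896 + 3*27.9545 = 124.7531


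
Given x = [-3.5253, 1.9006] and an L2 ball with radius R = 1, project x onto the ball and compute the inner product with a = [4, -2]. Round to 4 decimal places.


Step 1: Compute ||x|| (intermediates to 6 decimals).
||x|| = sqrt((-3.5253)^2 + 1.9006^2) = 4.004999
Step 2: Project.
Since ||x|| > R, scale = R/||x|| = 1/4.004999 = 0.249688, proj(x) = scale * x
proj(x) = [-0.880225, 0.474557]
Step 3: Dot product.
a^T * proj(x) = 4*(-0.880225) - 2*0.474557 = -4.47


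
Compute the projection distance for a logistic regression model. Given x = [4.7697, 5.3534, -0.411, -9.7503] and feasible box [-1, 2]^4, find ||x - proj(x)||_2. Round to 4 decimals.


Project each component onto [-1, 2].
clip(4.7697) = 2.0, clip(5.3534) = 2.0, clip(-0.411) = -0.411, clip(-9.7503) = -1.0
Projection = [2.0, 2.0, -0.411, -1.0]
Squared diffs: [7.6712, 11.2453, 0.0, 76.5678]
Distance = sqrt(95.4843) = 9.7716


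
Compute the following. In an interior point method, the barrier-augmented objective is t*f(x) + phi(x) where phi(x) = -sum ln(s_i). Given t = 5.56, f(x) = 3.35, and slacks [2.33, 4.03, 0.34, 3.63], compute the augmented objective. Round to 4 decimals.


Step 1: Compute log-barrier.
ln values: [0.8459, 1.3938, -1.0788, 1.2892]
phi = -(0.8459 + 1.3938 - 1.0788 + 1.2892) = -2.4501
Step 2: Compute augmented objective.
t*f(x) = 5.56*3.35 = 18.626
Total = 18.626 - 2.4501 = 16.1759


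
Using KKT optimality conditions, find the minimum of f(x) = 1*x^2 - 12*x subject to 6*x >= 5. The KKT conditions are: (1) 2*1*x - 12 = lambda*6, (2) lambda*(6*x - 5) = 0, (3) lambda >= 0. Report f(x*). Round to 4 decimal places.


Step 1: Try lambda = 0 (constraint inactive).
Stationarity: 2*1*x - 12 = 0
x* = 12/(2*1) = 6.0
Check constraint: 6*6.0 = 36.0 >= 5 -- satisfied.
Step 2: Compute optimal value.
f(x*) = 1*6.0^2 - 12*6.0 = -36.0


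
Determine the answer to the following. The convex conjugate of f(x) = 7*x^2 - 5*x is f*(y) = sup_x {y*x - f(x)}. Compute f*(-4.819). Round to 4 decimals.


f*(y) = sup_x {y*x - a*x^2 - b*x} = sup_x {(y-b)*x - a*x^2}
FOC: (y - b) - 2a*x = 0 => x* = (y - b)/(2a)
x* = (-4.819 + 5)/(2*7) = 0.0129
f*(-4.819) = (y-b)^2/(4a) = (-4.819 + 5)^2/(4*7)
= 0.0328/28 = 0.0012


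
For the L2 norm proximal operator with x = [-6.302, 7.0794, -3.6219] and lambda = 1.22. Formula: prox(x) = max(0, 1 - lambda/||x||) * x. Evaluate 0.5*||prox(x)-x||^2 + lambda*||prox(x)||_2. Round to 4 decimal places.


Step 1: Compute ||x||.
||x|| = 10.1465
Step 2: Compute scaling factor.
scale = max(0, 1 - 1.22/10.1465) = 0.8798
Step 3: prox(x) = [-5.5443, 6.2282, -3.1864]
||prox(x)|| = 8.9265
Step 4: Proximal objective.
0.5*||prox-x||^2 = 0.7442
lambda*||prox|| = 10.8903
Total = 11.6345


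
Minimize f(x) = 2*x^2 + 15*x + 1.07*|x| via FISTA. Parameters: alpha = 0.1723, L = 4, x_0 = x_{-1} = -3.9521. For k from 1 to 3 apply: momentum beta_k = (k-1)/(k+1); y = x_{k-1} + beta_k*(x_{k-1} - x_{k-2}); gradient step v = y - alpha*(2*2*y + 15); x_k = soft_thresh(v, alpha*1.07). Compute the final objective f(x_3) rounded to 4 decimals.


FISTA on f(x) = 2*x^2 + 15*x + 1.07*|x|
L = 4, alpha = 0.1723
Iteration 1: beta = 0.0, y = -3.9521 + 0.0*(-3.9521 + 3.9521) = -3.9521
  grad(y) = -0.8084, v = y - alpha*grad = -3.8128
  prox(v) = soft_thresh(-3.8128, 0.1844) = -3.6285
Iteration 2: beta = 0.3333, y = -3.6285 + 0.3333*(-3.6285 + 3.9521) = -3.5206
  grad(y) = 0.9177, v = y - alpha*grad = -3.6787
  prox(v) = soft_thresh(-3.6787, 0.1844) = -3.4943
Iteration 3: beta = 0.5, y = -3.4943 + 0.5*(-3.4943 + 3.6285) = -3.4273
  grad(y) = 1.2909, v = y - alpha*grad = -3.6497
  prox(v) = soft_thresh(-3.6497, 0.1844) = -3.4653
f(x_3) = 2*(-3.4653)^2 + 15*(-3.4653) + 1.07*|-3.4653| = -24.255


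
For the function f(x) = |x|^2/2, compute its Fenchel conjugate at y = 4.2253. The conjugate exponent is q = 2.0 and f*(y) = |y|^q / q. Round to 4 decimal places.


The conjugate exponent q satisfies 1/p + 1/q = 1.
p = 2, so q = 2/(2 - 1) = 2.0
|y|^q = 4.2253^2.0 = 17.8532
f*(4.2253) = 17.8532 / 2.0 = 8.9266


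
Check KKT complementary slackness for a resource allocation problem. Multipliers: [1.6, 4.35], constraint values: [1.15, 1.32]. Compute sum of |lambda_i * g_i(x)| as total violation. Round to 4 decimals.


KKT complementary slackness check:
lambda_1 * g_1 = 1.6 * 1.15 = 1.84
lambda_2 * g_2 = 4.35 * 1.32 = 5.742
Total violation = 1.84 + 5.742 = 7.582


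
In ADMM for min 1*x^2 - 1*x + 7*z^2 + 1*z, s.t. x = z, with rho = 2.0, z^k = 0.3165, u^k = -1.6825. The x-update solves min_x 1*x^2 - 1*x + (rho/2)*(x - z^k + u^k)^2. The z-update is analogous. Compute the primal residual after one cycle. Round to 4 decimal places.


ADMM iteration with rho = 2.0, z^k = 0.3165, u^k = -1.6825
Step 1: x-update.
Minimize 1*x^2 - 1*x + (2.0/2)*(x - 0.3165 - 1.6825)^2
FOC: (2*1 + 2.0)*x = 1 + 2.0*(0.3165 + 1.6825)
x^{k+1} = 1.2495
Step 2: z-update.
Minimize 7*z^2 + 1*z + (2.0/2)*(1.2495 - z - 1.6825)^2
FOC: (2*7 + 2.0)*z = -1 + 2.0*(1.2495 - 1.6825)
z^{k+1} = -0.1166
Step 3: u-update.
u^{k+1} = -1.6825 + 1.2495 + 0.1166 = -0.3164
Step 4: Primal residual = |1.2495 + 0.1166| = 1.3661


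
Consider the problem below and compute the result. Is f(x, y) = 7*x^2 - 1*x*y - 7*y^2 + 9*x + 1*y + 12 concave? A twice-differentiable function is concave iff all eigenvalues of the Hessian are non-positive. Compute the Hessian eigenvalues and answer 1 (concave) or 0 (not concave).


The Hessian of f(x,y) = 7*x^2 - 1*x*y - 7*y^2 + 9*x + 1*y + 12 is:
H = [[14, -1], [-1, -14]]
Trace = 14 - 14 = 0
Determinant = 14*-14 - (-1)^2 = -197
Discriminant = (0)^2 - 4*-197 = 788.0
Eigenvalues: lambda_1 = -14.0357, lambda_2 = 14.0357
The function is not concave.

0


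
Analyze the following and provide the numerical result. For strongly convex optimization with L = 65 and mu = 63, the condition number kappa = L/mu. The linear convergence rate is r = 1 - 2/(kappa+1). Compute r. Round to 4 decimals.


Step 1: Compute the condition number.
kappa = L/mu = 65/63 = 1.0317
Step 2: Compute the convergence rate.
r = 1 - 2/(kappa + 1) = 1 - 2*mu/(L + mu) = (L - mu)/(L + mu) = 2/128 = 0.0156


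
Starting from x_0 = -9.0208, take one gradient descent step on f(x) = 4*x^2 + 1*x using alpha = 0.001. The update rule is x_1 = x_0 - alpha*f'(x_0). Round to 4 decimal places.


We compute the gradient at x_0 and apply the update.
f'(x) = 8*x + 1
f'(-9.0208) = 8*-9.0208 + 1 = -71.1664
x_1 = -9.0208 - 0.001*-71.1664 = -8.9496


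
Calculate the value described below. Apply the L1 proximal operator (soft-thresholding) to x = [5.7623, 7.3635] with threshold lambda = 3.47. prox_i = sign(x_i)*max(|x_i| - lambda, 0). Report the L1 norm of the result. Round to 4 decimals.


Soft-thresholding with lambda = 3.47:
prox(5.7623) = sign(5.7623)*max(|5.7623| - 3.47, 0) = 2.2923
prox(7.3635) = sign(7.3635)*max(|7.3635| - 3.47, 0) = 3.8935
prox(x) = [2.2923, 3.8935]
||prox(x)||_1 = 2.2923 + 3.8935 = 6.1858


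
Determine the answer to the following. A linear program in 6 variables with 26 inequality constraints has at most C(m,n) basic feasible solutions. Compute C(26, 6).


Each vertex corresponds to some choice of n active constraints out of m, so the number of vertices is at most C(m, n) = m! / (n!(m-n)!).
m = 26, n = 6
Numerator: 26 * 25 * 24 * 23 * 22 * 21
Denominator: 6! = 720
C(26, 6) = 230230


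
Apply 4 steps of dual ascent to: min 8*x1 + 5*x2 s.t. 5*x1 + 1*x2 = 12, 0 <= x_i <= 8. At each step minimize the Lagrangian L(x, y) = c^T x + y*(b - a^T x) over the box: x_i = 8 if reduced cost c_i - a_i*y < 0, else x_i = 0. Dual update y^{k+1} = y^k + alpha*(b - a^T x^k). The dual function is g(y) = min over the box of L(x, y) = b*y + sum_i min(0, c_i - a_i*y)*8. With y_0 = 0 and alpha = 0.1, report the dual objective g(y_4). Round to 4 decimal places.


Dual ascent for LP: min 8*x1 + 5*x2, 5*x1 + 1*x2 = 12, 0 <= x_i <= 8
Step 1: y^k = 0.0, reduced costs: (8.0, 5.0)
  x^k = (0.0, 0.0), subgradient = b - a^T x = 12.0
  y^{k+1} = 0.0 + 0.1*12.0 = 1.2
Step 2: y^k = 1.2, reduced costs: (2.0, 3.8)
  x^k = (0.0, 0.0), subgradient = b - a^T x = 12.0
  y^{k+1} = 1.2 + 0.1*12.0 = 2.4
Step 3: y^k = 2.4, reduced costs: (-4.0, 2.6)
  x^k = (8.0, 0.0), subgradient = b - a^T x = -28.0
  y^{k+1} = 2.4 + 0.1*-28.0 = -0.4
Step 4: y^k = -0.4, reduced costs: (10.0, 5.4)
  x^k = (0.0, 0.0), subgradient = b - a^T x = 12.0
  y^{k+1} = -0.4 + 0.1*12.0 = 0.8
Dual objective at y_4 = 0.8: reduced costs (4.0, 4.2), box minimizer x = (0.0, 0.0)
g(y_4) = b*y + (c1 - a1*y)*x1 + (c2 - a2*y)*x2 = 12*0.8 + 4.0*0.0 + 4.2*0.0 = 9.6 + 0.0 + 0.0 = 9.6


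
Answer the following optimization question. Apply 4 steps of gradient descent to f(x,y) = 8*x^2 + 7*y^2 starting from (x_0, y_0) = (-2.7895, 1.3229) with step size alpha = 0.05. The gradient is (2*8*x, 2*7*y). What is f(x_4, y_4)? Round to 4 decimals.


Gradient descent on f(x,y) = 8*x^2 + 7*y^2.
Starting point: (-2.7895, 1.3229), alpha = 0.05
Step 1: grad_x = 2*8*-2.7895 = -44.632, grad_y = 2*7*1.3229 = 18.5206
  x_1 = -2.7895 - 0.05*-44.632 = -0.5579
  y_1 = 1.3229 - 0.05*18.5206 = 0.3969
Step 2: grad_x = 2*8*-0.5579 = -8.9264, grad_y = 2*7*0.3969 = 5.5562
  x_2 = -0.5579 - 0.05*-8.9264 = -0.1116
  y_2 = 0.3969 - 0.05*5.5562 = 0.1191
Step 3: grad_x = 2*8*-0.1116 = -1.7853, grad_y = 2*7*0.1191 = 1.6669
  x_3 = -0.1116 - 0.05*-1.7853 = -0.0223
  y_3 = 0.1191 - 0.05*1.6669 = 0.0357
Step 4: grad_x = 2*8*-0.0223 = -0.3571, grad_y = 2*7*0.0357 = 0.5001
  x_4 = -0.0223 - 0.05*-0.3571 = -0.0045
  y_4 = 0.0357 - 0.05*0.5001 = 0.0107
f(-0.0045, 0.0107) = 8*(-0.0045)^2 + 7*0.0107^2 = 0.001


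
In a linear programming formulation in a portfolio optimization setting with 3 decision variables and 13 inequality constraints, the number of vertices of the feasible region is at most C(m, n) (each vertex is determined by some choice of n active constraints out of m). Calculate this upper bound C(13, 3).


Each vertex corresponds to some choice of n active constraints out of m, so the number of vertices is at most C(m, n) = m! / (n!(m-n)!).
m = 13, n = 3
Numerator: 13 * 12 * 11
Denominator: 3! = 6
C(13, 3) = 286


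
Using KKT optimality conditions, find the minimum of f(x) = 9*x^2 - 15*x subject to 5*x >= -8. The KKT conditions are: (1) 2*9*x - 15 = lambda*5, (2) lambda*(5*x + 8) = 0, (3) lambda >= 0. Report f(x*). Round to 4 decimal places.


Step 1: Try lambda = 0 (constraint inactive).
Stationarity: 2*9*x - 15 = 0
x* = 15/(2*9) = 5/6 = 0.8333 (rounded; the exact value 5/6 is used below)
Check constraint: 5*0.8333 = 4.1665 >= -8 -- satisfied.
Step 2: Compute optimal value.
f(x*) = 9*(5/6)^2 - 15*(5/6) = -6.25


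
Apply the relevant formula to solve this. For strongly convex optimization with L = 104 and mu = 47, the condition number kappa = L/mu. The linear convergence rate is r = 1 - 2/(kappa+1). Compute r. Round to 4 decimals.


Step 1: Compute the condition number.
kappa = L/mu = 104/47 = 2.2128
Step 2: Compute the convergence rate.
r = 1 - 2/(kappa + 1) = 1 - 2*mu/(L + mu) = (L - mu)/(L + mu) = 57/151 = 0.3775


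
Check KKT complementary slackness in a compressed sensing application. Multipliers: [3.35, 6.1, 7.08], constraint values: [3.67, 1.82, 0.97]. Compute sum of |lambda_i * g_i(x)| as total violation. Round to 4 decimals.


KKT complementary slackness check:
lambda_1 * g_1 = 3.35 * 3.67 = 12.2945
lambda_2 * g_2 = 6.1 * 1.82 = 11.102
lambda_3 * g_3 = 7.08 * 0.97 = 6.8676
Total violation = 12.2945 + 11.102 + 6.8676 = 30.2641


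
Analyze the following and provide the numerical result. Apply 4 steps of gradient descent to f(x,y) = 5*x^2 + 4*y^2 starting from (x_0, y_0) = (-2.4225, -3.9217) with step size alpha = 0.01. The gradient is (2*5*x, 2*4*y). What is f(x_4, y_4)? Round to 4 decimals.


Gradient descent on f(x,y) = 5*x^2 + 4*y^2.
Starting point: (-2.4225, -3.9217), alpha = 0.01
Step 1: grad_x = 2*5*-2.4225 = -24.225, grad_y = 2*4*-3.9217 = -31.3736
  x_1 = -2.4225 - 0.01*-24.225 = -2.1803
  y_1 = -3.9217 - 0.01*-31.3736 = -3.608
Step 2: grad_x = 2*5*-2.1803 = -21.8025, grad_y = 2*4*-3.608 = -28.8637
  x_2 = -2.1803 - 0.01*-21.8025 = -1.9622
  y_2 = -3.608 - 0.01*-28.8637 = -3.3193
Step 3: grad_x = 2*5*-1.9622 = -19.6223, grad_y = 2*4*-3.3193 = -26.5546
  x_3 = -1.9622 - 0.01*-19.6223 = -1.766
  y_3 = -3.3193 - 0.01*-26.5546 = -3.0538
Step 4: grad_x = 2*5*-1.766 = -17.66, grad_y = 2*4*-3.0538 = -24.4302
  x_4 = -1.766 - 0.01*-17.66 = -1.5894
  y_4 = -3.0538 - 0.01*-24.4302 = -2.8095
f(-1.5894, -2.8095) = 5*(-1.5894)^2 + 4*(-2.8095)^2 = 44.2037


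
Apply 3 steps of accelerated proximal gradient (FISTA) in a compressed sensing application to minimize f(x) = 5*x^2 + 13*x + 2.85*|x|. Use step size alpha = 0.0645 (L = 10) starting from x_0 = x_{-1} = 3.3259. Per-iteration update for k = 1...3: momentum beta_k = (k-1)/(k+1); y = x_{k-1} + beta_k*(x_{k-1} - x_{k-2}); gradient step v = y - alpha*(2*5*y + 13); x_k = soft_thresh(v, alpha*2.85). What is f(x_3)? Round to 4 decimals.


FISTA on f(x) = 5*x^2 + 13*x + 2.85*|x|
L = 10, alpha = 0.0645
Iteration 1: beta = 0.0, y = 3.3259 + 0.0*(3.3259 - 3.3259) = 3.3259
  grad(y) = 46.259, v = y - alpha*grad = 0.3422
  prox(v) = soft_thresh(0.3422, 0.1838) = 0.1584
Iteration 2: beta = 0.3333, y = 0.1584 + 0.3333*(0.1584 - 3.3259) = -0.8975
  grad(y) = 4.0253, v = y - alpha*grad = -1.1571
  prox(v) = soft_thresh(-1.1571, 0.1838) = -0.9733
Iteration 3: beta = 0.5, y = -0.9733 + 0.5*(-0.9733 - 0.1584) = -1.5391
  grad(y) = -2.391, v = y - alpha*grad = -1.3849
  prox(v) = soft_thresh(-1.3849, 0.1838) = -1.2011
f(x_3) = 5*(-1.2011)^2 + 13*(-1.2011) + 2.85*|-1.2011| = -4.978


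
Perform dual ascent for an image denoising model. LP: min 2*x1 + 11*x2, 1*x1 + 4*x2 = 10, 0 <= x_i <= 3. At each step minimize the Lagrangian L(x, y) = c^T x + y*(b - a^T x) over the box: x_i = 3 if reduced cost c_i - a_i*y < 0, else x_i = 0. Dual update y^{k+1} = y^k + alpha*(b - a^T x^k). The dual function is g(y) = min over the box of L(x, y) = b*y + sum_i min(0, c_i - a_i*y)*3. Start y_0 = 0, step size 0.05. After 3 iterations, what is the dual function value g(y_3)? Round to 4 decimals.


Dual ascent for LP: min 2*x1 + 11*x2, 1*x1 + 4*x2 = 10, 0 <= x_i <= 3
Step 1: y^k = 0.0, reduced costs: (2.0, 11.0)
  x^k = (0.0, 0.0), subgradient = b - a^T x = 10.0
  y^{k+1} = 0.0 + 0.05*10.0 = 0.5
Step 2: y^k = 0.5, reduced costs: (1.5, 9.0)
  x^k = (0.0, 0.0), subgradient = b - a^T x = 10.0
  y^{k+1} = 0.5 + 0.05*10.0 = 1.0
Step 3: y^k = 1.0, reduced costs: (1.0, 7.0)
  x^k = (0.0, 0.0), subgradient = b - a^T x = 10.0
  y^{k+1} = 1.0 + 0.05*10.0 = 1.5
Dual objective at y_3 = 1.5: reduced costs (0.5, 5.0), box minimizer x = (0.0, 0.0)
g(y_3) = b*y + (c1 - a1*y)*x1 + (c2 - a2*y)*x2 = 10*1.5 + 0.5*0.0 + 5.0*0.0 = 15.0 + 0.0 + 0.0 = 15.0


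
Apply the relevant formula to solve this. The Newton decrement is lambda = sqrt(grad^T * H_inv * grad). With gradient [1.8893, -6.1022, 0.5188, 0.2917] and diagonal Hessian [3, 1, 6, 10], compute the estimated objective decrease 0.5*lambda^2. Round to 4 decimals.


Step 1: H is diagonal, so H^(-1) * g = [0.6298, -6.1022, 0.0865, 0.0292].
Step 2: g^T H^(-1) g = sum_i g_i^2 / H_ii
  = (1.8893)^2/3 + (-6.1022)^2/1 + (0.5188)^2/6 + (0.2917)^2/10
  = 1.1898 + 37.2368 + 0.0449 + 0.0085 = 38.48
Step 3: Objective decrease = 0.5 * g^T H^(-1) g = 19.24


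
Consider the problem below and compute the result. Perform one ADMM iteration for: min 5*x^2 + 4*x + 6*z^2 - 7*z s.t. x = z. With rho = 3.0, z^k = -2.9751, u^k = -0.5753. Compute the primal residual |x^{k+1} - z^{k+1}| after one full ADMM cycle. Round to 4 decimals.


ADMM iteration with rho = 3.0, z^k = -2.9751, u^k = -0.5753
Step 1: x-update.
Minimize 5*x^2 + 4*x + (3.0/2)*(x + 2.9751 - 0.5753)^2
FOC: (2*5 + 3.0)*x = -4 + 3.0*(-2.9751 + 0.5753)
x^{k+1} = -0.8615
Step 2: z-update.
Minimize 6*z^2 - 7*z + (3.0/2)*(-0.8615 - z - 0.5753)^2
FOC: (2*6 + 3.0)*z = 7 + 3.0*(-0.8615 - 0.5753)
z^{k+1} = 0.1793
Step 3: u-update.
u^{k+1} = -0.5753 - 0.8615 - 0.1793 = -1.6161
Step 4: Primal residual = |-0.8615 - 0.1793| = 1.0408
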